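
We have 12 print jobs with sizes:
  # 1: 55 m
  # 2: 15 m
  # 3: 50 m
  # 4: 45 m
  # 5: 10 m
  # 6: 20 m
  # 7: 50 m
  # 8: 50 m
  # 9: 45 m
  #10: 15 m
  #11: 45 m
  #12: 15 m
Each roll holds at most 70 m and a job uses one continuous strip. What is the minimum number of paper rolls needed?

7

Total = 55 + 50 + 50 + 50 + 45 + 45 + 45 + 20 + 15 + 15 + 15 + 10 = 415 m.
Lower bound: ⌈415/70⌉ = 6 paper rolls.
Also, 7 print jobs each exceed 35 m, and no two of those can share a roll, so at least 7 paper rolls are needed.
A packing using 7 paper rolls:
  roll 1: 55 + 15 = 70
  roll 2: 50 + 20 = 70
  roll 3: 50 + 15 = 65
  roll 4: 50 + 15 = 65
  roll 5: 45 + 10 = 55
  roll 6: 45 = 45
  roll 7: 45 = 45
This matches the lower bound, so 7 is optimal.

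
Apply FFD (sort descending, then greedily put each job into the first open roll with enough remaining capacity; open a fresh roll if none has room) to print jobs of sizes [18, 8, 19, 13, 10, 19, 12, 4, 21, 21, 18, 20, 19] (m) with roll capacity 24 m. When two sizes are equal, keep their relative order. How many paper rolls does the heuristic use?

Sorted descending: 21, 21, 20, 19, 19, 19, 18, 18, 13, 12, 10, 8, 4.
  21 → roll 1 (new)  [load 21/24]
  21 → roll 2 (new)  [load 21/24]
  20 → roll 3 (new)  [load 20/24]
  19 → roll 4 (new)  [load 19/24]
  19 → roll 5 (new)  [load 19/24]
  19 → roll 6 (new)  [load 19/24]
  18 → roll 7 (new)  [load 18/24]
  18 → roll 8 (new)  [load 18/24]
  13 → roll 9 (new)  [load 13/24]
  12 → roll 10 (new)  [load 12/24]
  10 → roll 9  [load 23/24]
  8 → roll 10  [load 20/24]
  4 → roll 3  [load 24/24]
10 paper rolls opened.

10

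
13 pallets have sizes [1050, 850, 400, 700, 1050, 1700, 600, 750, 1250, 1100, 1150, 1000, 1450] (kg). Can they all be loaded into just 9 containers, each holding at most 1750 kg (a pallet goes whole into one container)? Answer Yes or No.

A valid assignment using 9 containers:
  container 1: 1700 = 1700
  container 2: 1450 = 1450
  container 3: 1250 + 400 = 1650
  container 4: 1150 + 600 = 1750
  container 5: 1100 = 1100
  container 6: 1050 + 700 = 1750
  container 7: 1050 = 1050
  container 8: 1000 + 750 = 1750
  container 9: 850 = 850
Every load is within 1750 kg, so 9 containers suffice.

Yes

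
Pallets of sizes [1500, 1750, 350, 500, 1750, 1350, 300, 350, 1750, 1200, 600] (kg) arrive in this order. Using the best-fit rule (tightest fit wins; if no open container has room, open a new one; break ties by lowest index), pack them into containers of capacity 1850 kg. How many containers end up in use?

  1500 → container 1 (new)  [load 1500/1850]
  1750 → container 2 (new)  [load 1750/1850]
  350 → container 1  [load 1850/1850]
  500 → container 3 (new)  [load 500/1850]
  1750 → container 4 (new)  [load 1750/1850]
  1350 → container 3  [load 1850/1850]
  300 → container 5 (new)  [load 300/1850]
  350 → container 5  [load 650/1850]
  1750 → container 6 (new)  [load 1750/1850]
  1200 → container 5  [load 1850/1850]
  600 → container 7 (new)  [load 600/1850]
7 containers opened.

7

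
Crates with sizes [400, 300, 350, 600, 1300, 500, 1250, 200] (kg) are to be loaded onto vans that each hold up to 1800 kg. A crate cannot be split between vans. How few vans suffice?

Total = 1300 + 1250 + 600 + 500 + 400 + 350 + 300 + 200 = 4900 kg.
Lower bound: ⌈4900/1800⌉ = 3 vans.
A packing using 3 vans:
  van 1: 1300 + 500 = 1800
  van 2: 1250 + 400 = 1650
  van 3: 600 + 350 + 300 + 200 = 1450
This matches the lower bound, so 3 is optimal.

3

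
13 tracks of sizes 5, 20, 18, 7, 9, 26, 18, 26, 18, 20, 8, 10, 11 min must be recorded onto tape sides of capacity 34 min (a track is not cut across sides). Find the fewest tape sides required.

7

Total = 26 + 26 + 20 + 20 + 18 + 18 + 18 + 11 + 10 + 9 + 8 + 7 + 5 = 196 min.
Lower bound: ⌈196/34⌉ = 6 tape sides.
Also, 7 tracks each exceed 17 min, and no two of those can share a side, so at least 7 tape sides are needed.
A packing using 7 tape sides:
  side 1: 26 + 8 = 34
  side 2: 26 + 7 = 33
  side 3: 20 + 11 = 31
  side 4: 20 + 10 = 30
  side 5: 18 + 9 + 5 = 32
  side 6: 18 = 18
  side 7: 18 = 18
This matches the lower bound, so 7 is optimal.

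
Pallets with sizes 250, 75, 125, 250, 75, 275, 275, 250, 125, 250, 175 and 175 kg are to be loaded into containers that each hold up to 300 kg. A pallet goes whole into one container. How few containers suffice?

Total = 275 + 275 + 250 + 250 + 250 + 250 + 175 + 175 + 125 + 125 + 75 + 75 = 2300 kg.
Lower bound: ⌈2300/300⌉ = 8 containers.
A packing using 9 containers:
  container 1: 275 = 275
  container 2: 275 = 275
  container 3: 250 = 250
  container 4: 250 = 250
  container 5: 250 = 250
  container 6: 250 = 250
  container 7: 175 + 125 = 300
  container 8: 175 + 125 = 300
  container 9: 75 + 75 = 150
No arrangement into 8 containers stays within capacity, so 9 is optimal.

9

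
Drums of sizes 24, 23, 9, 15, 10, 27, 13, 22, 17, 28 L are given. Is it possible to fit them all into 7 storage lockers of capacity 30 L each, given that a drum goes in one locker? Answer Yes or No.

No

Total = 188 L; ⌈188/30⌉ = 7.
The bound of 7 does not rule out 7, but exhaustive search shows no assignment into 7 storage lockers of capacity 30 L exists — the minimum is 8.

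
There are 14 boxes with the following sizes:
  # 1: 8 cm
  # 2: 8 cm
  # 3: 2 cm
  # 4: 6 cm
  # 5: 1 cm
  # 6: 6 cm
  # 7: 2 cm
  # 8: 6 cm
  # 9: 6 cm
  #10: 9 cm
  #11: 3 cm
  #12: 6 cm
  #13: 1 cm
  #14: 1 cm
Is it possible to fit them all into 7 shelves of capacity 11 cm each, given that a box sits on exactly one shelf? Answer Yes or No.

No

Total = 65 cm; ⌈65/11⌉ = 6.
8 boxes each exceed half the capacity and cannot share a shelf, forcing at least 8 shelves.
At least 8 shelves are required, but only 7 are allowed.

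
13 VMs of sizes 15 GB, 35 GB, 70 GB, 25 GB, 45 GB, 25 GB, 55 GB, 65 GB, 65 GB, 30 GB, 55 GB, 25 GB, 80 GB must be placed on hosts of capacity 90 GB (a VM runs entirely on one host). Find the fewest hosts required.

7

Total = 80 + 70 + 65 + 65 + 55 + 55 + 45 + 35 + 30 + 25 + 25 + 25 + 15 = 590 GB.
Lower bound: ⌈590/90⌉ = 7 hosts.
A packing using 7 hosts:
  host 1: 80 = 80
  host 2: 70 + 15 = 85
  host 3: 65 + 25 = 90
  host 4: 65 + 25 = 90
  host 5: 55 + 35 = 90
  host 6: 55 + 30 = 85
  host 7: 45 + 25 = 70
This matches the lower bound, so 7 is optimal.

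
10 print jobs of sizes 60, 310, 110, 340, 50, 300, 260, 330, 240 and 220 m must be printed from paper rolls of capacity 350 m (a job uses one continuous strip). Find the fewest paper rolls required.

7

Total = 340 + 330 + 310 + 300 + 260 + 240 + 220 + 110 + 60 + 50 = 2220 m.
Lower bound: ⌈2220/350⌉ = 7 paper rolls.
A packing using 7 paper rolls:
  roll 1: 340 = 340
  roll 2: 330 = 330
  roll 3: 310 = 310
  roll 4: 300 + 50 = 350
  roll 5: 260 + 60 = 320
  roll 6: 240 + 110 = 350
  roll 7: 220 = 220
This matches the lower bound, so 7 is optimal.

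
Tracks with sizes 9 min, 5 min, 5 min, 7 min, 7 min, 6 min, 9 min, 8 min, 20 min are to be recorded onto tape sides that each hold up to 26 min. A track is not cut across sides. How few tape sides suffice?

Total = 20 + 9 + 9 + 8 + 7 + 7 + 6 + 5 + 5 = 76 min.
Lower bound: ⌈76/26⌉ = 3 tape sides.
A packing using 3 tape sides:
  side 1: 20 + 6 = 26
  side 2: 9 + 9 + 8 = 26
  side 3: 7 + 7 + 5 + 5 = 24
This matches the lower bound, so 3 is optimal.

3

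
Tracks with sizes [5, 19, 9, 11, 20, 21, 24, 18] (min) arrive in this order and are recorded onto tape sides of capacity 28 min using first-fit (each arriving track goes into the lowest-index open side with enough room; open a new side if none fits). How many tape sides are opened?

6

  5 → side 1 (new)  [load 5/28]
  19 → side 1  [load 24/28]
  9 → side 2 (new)  [load 9/28]
  11 → side 2  [load 20/28]
  20 → side 3 (new)  [load 20/28]
  21 → side 4 (new)  [load 21/28]
  24 → side 5 (new)  [load 24/28]
  18 → side 6 (new)  [load 18/28]
6 tape sides opened.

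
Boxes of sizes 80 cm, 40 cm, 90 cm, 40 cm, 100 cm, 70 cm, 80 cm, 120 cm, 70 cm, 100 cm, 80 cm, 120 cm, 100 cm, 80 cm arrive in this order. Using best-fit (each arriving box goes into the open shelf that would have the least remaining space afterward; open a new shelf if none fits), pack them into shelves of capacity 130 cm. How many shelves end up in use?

  80 → shelf 1 (new)  [load 80/130]
  40 → shelf 1  [load 120/130]
  90 → shelf 2 (new)  [load 90/130]
  40 → shelf 2  [load 130/130]
  100 → shelf 3 (new)  [load 100/130]
  70 → shelf 4 (new)  [load 70/130]
  80 → shelf 5 (new)  [load 80/130]
  120 → shelf 6 (new)  [load 120/130]
  70 → shelf 7 (new)  [load 70/130]
  100 → shelf 8 (new)  [load 100/130]
  80 → shelf 9 (new)  [load 80/130]
  120 → shelf 10 (new)  [load 120/130]
  100 → shelf 11 (new)  [load 100/130]
  80 → shelf 12 (new)  [load 80/130]
12 shelves opened.

12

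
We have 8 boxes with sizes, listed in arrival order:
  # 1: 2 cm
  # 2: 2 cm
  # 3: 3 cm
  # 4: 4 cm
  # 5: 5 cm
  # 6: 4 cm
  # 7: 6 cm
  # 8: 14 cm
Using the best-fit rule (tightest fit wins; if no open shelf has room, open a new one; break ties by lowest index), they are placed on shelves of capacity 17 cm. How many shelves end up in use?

  2 → shelf 1 (new)  [load 2/17]
  2 → shelf 1  [load 4/17]
  3 → shelf 1  [load 7/17]
  4 → shelf 1  [load 11/17]
  5 → shelf 1  [load 16/17]
  4 → shelf 2 (new)  [load 4/17]
  6 → shelf 2  [load 10/17]
  14 → shelf 3 (new)  [load 14/17]
3 shelves opened.

3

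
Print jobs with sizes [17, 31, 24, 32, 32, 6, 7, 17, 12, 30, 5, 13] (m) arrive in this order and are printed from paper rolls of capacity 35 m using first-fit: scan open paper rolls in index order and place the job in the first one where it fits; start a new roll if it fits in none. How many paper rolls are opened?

8

  17 → roll 1 (new)  [load 17/35]
  31 → roll 2 (new)  [load 31/35]
  24 → roll 3 (new)  [load 24/35]
  32 → roll 4 (new)  [load 32/35]
  32 → roll 5 (new)  [load 32/35]
  6 → roll 1  [load 23/35]
  7 → roll 1  [load 30/35]
  17 → roll 6 (new)  [load 17/35]
  12 → roll 6  [load 29/35]
  30 → roll 7 (new)  [load 30/35]
  5 → roll 1  [load 35/35]
  13 → roll 8 (new)  [load 13/35]
8 paper rolls opened.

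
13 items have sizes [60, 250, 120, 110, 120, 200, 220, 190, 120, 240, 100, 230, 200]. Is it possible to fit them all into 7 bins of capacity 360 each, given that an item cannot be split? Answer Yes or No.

Yes

A valid assignment using 7 bins:
  bin 1: 250 + 110 = 360
  bin 2: 240 + 120 = 360
  bin 3: 230 + 120 = 350
  bin 4: 220 + 120 = 340
  bin 5: 200 + 100 + 60 = 360
  bin 6: 200 = 200
  bin 7: 190 = 190
Every load is within 360, so 7 bins suffice.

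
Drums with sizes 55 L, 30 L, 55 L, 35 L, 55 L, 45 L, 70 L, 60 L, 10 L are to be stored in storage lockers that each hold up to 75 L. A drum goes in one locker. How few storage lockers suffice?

7

Total = 70 + 60 + 55 + 55 + 55 + 45 + 35 + 30 + 10 = 415 L.
Lower bound: ⌈415/75⌉ = 6 storage lockers.
A packing using 7 storage lockers:
  locker 1: 70 = 70
  locker 2: 60 + 10 = 70
  locker 3: 55 = 55
  locker 4: 55 = 55
  locker 5: 55 = 55
  locker 6: 45 + 30 = 75
  locker 7: 35 = 35
No arrangement into 6 storage lockers stays within capacity, so 7 is optimal.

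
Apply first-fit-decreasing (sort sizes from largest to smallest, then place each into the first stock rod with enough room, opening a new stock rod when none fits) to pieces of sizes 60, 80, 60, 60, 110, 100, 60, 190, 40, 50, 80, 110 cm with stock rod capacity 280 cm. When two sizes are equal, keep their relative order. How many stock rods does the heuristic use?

4

Sorted descending: 190, 110, 110, 100, 80, 80, 60, 60, 60, 60, 50, 40.
  190 → stock rod 1 (new)  [load 190/280]
  110 → stock rod 2 (new)  [load 110/280]
  110 → stock rod 2  [load 220/280]
  100 → stock rod 3 (new)  [load 100/280]
  80 → stock rod 1  [load 270/280]
  80 → stock rod 3  [load 180/280]
  60 → stock rod 2  [load 280/280]
  60 → stock rod 3  [load 240/280]
  60 → stock rod 4 (new)  [load 60/280]
  60 → stock rod 4  [load 120/280]
  50 → stock rod 4  [load 170/280]
  40 → stock rod 3  [load 280/280]
4 stock rods opened.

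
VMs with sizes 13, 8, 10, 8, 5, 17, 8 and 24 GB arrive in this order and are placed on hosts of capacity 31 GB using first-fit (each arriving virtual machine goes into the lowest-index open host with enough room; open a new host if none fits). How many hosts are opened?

  13 → host 1 (new)  [load 13/31]
  8 → host 1  [load 21/31]
  10 → host 1  [load 31/31]
  8 → host 2 (new)  [load 8/31]
  5 → host 2  [load 13/31]
  17 → host 2  [load 30/31]
  8 → host 3 (new)  [load 8/31]
  24 → host 4 (new)  [load 24/31]
4 hosts opened.

4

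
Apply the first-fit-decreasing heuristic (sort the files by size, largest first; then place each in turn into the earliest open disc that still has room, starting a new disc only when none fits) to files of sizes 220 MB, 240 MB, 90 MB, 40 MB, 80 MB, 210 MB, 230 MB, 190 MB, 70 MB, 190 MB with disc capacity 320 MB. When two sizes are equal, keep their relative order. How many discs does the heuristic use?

6

Sorted descending: 240, 230, 220, 210, 190, 190, 90, 80, 70, 40.
  240 → disc 1 (new)  [load 240/320]
  230 → disc 2 (new)  [load 230/320]
  220 → disc 3 (new)  [load 220/320]
  210 → disc 4 (new)  [load 210/320]
  190 → disc 5 (new)  [load 190/320]
  190 → disc 6 (new)  [load 190/320]
  90 → disc 2  [load 320/320]
  80 → disc 1  [load 320/320]
  70 → disc 3  [load 290/320]
  40 → disc 4  [load 250/320]
6 discs opened.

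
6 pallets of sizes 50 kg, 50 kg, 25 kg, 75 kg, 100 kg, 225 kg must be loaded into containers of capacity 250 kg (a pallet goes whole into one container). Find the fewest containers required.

3

Total = 225 + 100 + 75 + 50 + 50 + 25 = 525 kg.
Lower bound: ⌈525/250⌉ = 3 containers.
A packing using 3 containers:
  container 1: 225 + 25 = 250
  container 2: 100 + 75 + 50 = 225
  container 3: 50 = 50
This matches the lower bound, so 3 is optimal.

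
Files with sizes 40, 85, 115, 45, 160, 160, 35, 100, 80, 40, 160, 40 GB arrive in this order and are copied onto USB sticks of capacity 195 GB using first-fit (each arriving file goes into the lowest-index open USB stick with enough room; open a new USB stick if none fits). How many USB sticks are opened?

7

  40 → USB stick 1 (new)  [load 40/195]
  85 → USB stick 1  [load 125/195]
  115 → USB stick 2 (new)  [load 115/195]
  45 → USB stick 1  [load 170/195]
  160 → USB stick 3 (new)  [load 160/195]
  160 → USB stick 4 (new)  [load 160/195]
  35 → USB stick 2  [load 150/195]
  100 → USB stick 5 (new)  [load 100/195]
  80 → USB stick 5  [load 180/195]
  40 → USB stick 2  [load 190/195]
  160 → USB stick 6 (new)  [load 160/195]
  40 → USB stick 7 (new)  [load 40/195]
7 USB sticks opened.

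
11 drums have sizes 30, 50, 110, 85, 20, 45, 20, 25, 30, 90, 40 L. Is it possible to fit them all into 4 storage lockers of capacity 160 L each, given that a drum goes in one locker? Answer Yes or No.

A valid assignment using 4 storage lockers:
  locker 1: 110 + 50 = 160
  locker 2: 90 + 45 + 25 = 160
  locker 3: 85 + 40 + 30 = 155
  locker 4: 30 + 20 + 20 = 70
Every load is within 160 L, so 4 storage lockers suffice.

Yes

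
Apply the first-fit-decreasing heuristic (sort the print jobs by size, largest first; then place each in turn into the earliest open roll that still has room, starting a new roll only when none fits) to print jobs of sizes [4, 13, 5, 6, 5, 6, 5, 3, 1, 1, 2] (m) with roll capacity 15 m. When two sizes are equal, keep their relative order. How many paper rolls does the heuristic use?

Sorted descending: 13, 6, 6, 5, 5, 5, 4, 3, 2, 1, 1.
  13 → roll 1 (new)  [load 13/15]
  6 → roll 2 (new)  [load 6/15]
  6 → roll 2  [load 12/15]
  5 → roll 3 (new)  [load 5/15]
  5 → roll 3  [load 10/15]
  5 → roll 3  [load 15/15]
  4 → roll 4 (new)  [load 4/15]
  3 → roll 2  [load 15/15]
  2 → roll 1  [load 15/15]
  1 → roll 4  [load 5/15]
  1 → roll 4  [load 6/15]
4 paper rolls opened.

4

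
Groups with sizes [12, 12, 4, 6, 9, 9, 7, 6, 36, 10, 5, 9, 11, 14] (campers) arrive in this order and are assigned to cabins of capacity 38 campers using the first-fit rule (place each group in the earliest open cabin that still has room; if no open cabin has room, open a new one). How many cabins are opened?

5

  12 → cabin 1 (new)  [load 12/38]
  12 → cabin 1  [load 24/38]
  4 → cabin 1  [load 28/38]
  6 → cabin 1  [load 34/38]
  9 → cabin 2 (new)  [load 9/38]
  9 → cabin 2  [load 18/38]
  7 → cabin 2  [load 25/38]
  6 → cabin 2  [load 31/38]
  36 → cabin 3 (new)  [load 36/38]
  10 → cabin 4 (new)  [load 10/38]
  5 → cabin 2  [load 36/38]
  9 → cabin 4  [load 19/38]
  11 → cabin 4  [load 30/38]
  14 → cabin 5 (new)  [load 14/38]
5 cabins opened.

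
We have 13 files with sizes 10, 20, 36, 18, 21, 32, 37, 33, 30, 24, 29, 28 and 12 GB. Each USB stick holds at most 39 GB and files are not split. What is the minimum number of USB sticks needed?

Total = 37 + 36 + 33 + 32 + 30 + 29 + 28 + 24 + 21 + 20 + 18 + 12 + 10 = 330 GB.
Lower bound: ⌈330/39⌉ = 9 USB sticks.
Also, 10 files each exceed 39/2 GB, and no two of those can share a USB stick, so at least 10 USB sticks are needed.
A packing using 10 USB sticks:
  USB stick 1: 37 = 37
  USB stick 2: 36 = 36
  USB stick 3: 33 = 33
  USB stick 4: 32 = 32
  USB stick 5: 30 = 30
  USB stick 6: 29 + 10 = 39
  USB stick 7: 28 = 28
  USB stick 8: 24 + 12 = 36
  USB stick 9: 21 + 18 = 39
  USB stick 10: 20 = 20
This matches the lower bound, so 10 is optimal.

10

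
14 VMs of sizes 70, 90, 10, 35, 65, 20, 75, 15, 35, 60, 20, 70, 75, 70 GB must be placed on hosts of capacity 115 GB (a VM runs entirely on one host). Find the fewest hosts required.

Total = 90 + 75 + 75 + 70 + 70 + 70 + 65 + 60 + 35 + 35 + 20 + 20 + 15 + 10 = 710 GB.
Lower bound: ⌈710/115⌉ = 7 hosts.
Also, 8 VMs each exceed 115/2 GB, and no two of those can share a host, so at least 8 hosts are needed.
A packing using 8 hosts:
  host 1: 90 + 20 = 110
  host 2: 75 + 35 = 110
  host 3: 75 + 35 = 110
  host 4: 70 + 20 + 15 + 10 = 115
  host 5: 70 = 70
  host 6: 70 = 70
  host 7: 65 = 65
  host 8: 60 = 60
This matches the lower bound, so 8 is optimal.

8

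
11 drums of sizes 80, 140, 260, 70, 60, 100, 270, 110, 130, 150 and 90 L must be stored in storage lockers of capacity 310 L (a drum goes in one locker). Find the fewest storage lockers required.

5

Total = 270 + 260 + 150 + 140 + 130 + 110 + 100 + 90 + 80 + 70 + 60 = 1460 L.
Lower bound: ⌈1460/310⌉ = 5 storage lockers.
A packing using 5 storage lockers:
  locker 1: 270 = 270
  locker 2: 260 = 260
  locker 3: 150 + 90 + 70 = 310
  locker 4: 140 + 110 + 60 = 310
  locker 5: 130 + 100 + 80 = 310
This matches the lower bound, so 5 is optimal.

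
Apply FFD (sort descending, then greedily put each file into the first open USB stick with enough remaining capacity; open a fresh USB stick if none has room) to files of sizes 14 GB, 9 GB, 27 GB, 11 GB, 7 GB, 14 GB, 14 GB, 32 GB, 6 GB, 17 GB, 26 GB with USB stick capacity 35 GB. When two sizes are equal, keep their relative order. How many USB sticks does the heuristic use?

6

Sorted descending: 32, 27, 26, 17, 14, 14, 14, 11, 9, 7, 6.
  32 → USB stick 1 (new)  [load 32/35]
  27 → USB stick 2 (new)  [load 27/35]
  26 → USB stick 3 (new)  [load 26/35]
  17 → USB stick 4 (new)  [load 17/35]
  14 → USB stick 4  [load 31/35]
  14 → USB stick 5 (new)  [load 14/35]
  14 → USB stick 5  [load 28/35]
  11 → USB stick 6 (new)  [load 11/35]
  9 → USB stick 3  [load 35/35]
  7 → USB stick 2  [load 34/35]
  6 → USB stick 5  [load 34/35]
6 USB sticks opened.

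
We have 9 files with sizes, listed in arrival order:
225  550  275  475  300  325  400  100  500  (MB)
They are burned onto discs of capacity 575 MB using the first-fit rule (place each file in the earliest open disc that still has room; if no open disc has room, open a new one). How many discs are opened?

7

  225 → disc 1 (new)  [load 225/575]
  550 → disc 2 (new)  [load 550/575]
  275 → disc 1  [load 500/575]
  475 → disc 3 (new)  [load 475/575]
  300 → disc 4 (new)  [load 300/575]
  325 → disc 5 (new)  [load 325/575]
  400 → disc 6 (new)  [load 400/575]
  100 → disc 3  [load 575/575]
  500 → disc 7 (new)  [load 500/575]
7 discs opened.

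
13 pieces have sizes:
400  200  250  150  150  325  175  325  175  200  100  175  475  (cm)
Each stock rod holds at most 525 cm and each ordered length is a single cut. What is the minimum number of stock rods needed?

Total = 475 + 400 + 325 + 325 + 250 + 200 + 200 + 175 + 175 + 175 + 150 + 150 + 100 = 3100 cm.
Lower bound: ⌈3100/525⌉ = 6 stock rods.
A packing using 7 stock rods:
  stock rod 1: 475 = 475
  stock rod 2: 400 + 100 = 500
  stock rod 3: 325 + 200 = 525
  stock rod 4: 325 + 200 = 525
  stock rod 5: 250 + 175 = 425
  stock rod 6: 175 + 175 + 150 = 500
  stock rod 7: 150 = 150
No arrangement into 6 stock rods stays within capacity, so 7 is optimal.

7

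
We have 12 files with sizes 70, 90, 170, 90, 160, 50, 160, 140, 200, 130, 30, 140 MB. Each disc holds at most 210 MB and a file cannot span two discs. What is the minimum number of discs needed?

8

Total = 200 + 170 + 160 + 160 + 140 + 140 + 130 + 90 + 90 + 70 + 50 + 30 = 1430 MB.
Lower bound: ⌈1430/210⌉ = 7 discs.
A packing using 8 discs:
  disc 1: 200 = 200
  disc 2: 170 + 30 = 200
  disc 3: 160 + 50 = 210
  disc 4: 160 = 160
  disc 5: 140 + 70 = 210
  disc 6: 140 = 140
  disc 7: 130 = 130
  disc 8: 90 + 90 = 180
No arrangement into 7 discs stays within capacity, so 8 is optimal.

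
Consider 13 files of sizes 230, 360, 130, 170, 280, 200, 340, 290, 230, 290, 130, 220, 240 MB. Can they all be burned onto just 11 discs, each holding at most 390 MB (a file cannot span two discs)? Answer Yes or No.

Yes

A valid assignment using 10 discs:
  disc 1: 360 = 360
  disc 2: 340 = 340
  disc 3: 290 = 290
  disc 4: 290 = 290
  disc 5: 280 = 280
  disc 6: 240 + 130 = 370
  disc 7: 230 + 130 = 360
  disc 8: 230 = 230
  disc 9: 220 + 170 = 390
  disc 10: 200 = 200
That uses only 10 ≤ 11, so 11 discs are enough.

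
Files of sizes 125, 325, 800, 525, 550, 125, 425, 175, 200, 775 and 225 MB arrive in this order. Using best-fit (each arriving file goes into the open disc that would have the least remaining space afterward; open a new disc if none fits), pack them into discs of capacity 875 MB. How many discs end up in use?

6

  125 → disc 1 (new)  [load 125/875]
  325 → disc 1  [load 450/875]
  800 → disc 2 (new)  [load 800/875]
  525 → disc 3 (new)  [load 525/875]
  550 → disc 4 (new)  [load 550/875]
  125 → disc 4  [load 675/875]
  425 → disc 1  [load 875/875]
  175 → disc 4  [load 850/875]
  200 → disc 3  [load 725/875]
  775 → disc 5 (new)  [load 775/875]
  225 → disc 6 (new)  [load 225/875]
6 discs opened.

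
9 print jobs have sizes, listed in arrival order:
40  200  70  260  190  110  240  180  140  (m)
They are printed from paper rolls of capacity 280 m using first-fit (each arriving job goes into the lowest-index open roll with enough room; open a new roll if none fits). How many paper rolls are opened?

6

  40 → roll 1 (new)  [load 40/280]
  200 → roll 1  [load 240/280]
  70 → roll 2 (new)  [load 70/280]
  260 → roll 3 (new)  [load 260/280]
  190 → roll 2  [load 260/280]
  110 → roll 4 (new)  [load 110/280]
  240 → roll 5 (new)  [load 240/280]
  180 → roll 6 (new)  [load 180/280]
  140 → roll 4  [load 250/280]
6 paper rolls opened.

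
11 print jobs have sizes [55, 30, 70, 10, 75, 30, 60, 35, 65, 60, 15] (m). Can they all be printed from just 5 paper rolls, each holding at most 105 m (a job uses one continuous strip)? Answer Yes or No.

No

Total = 505 m; ⌈505/105⌉ = 5.
6 print jobs each exceed half the capacity and cannot share a roll, forcing at least 6 paper rolls.
At least 6 paper rolls are required, but only 5 are allowed.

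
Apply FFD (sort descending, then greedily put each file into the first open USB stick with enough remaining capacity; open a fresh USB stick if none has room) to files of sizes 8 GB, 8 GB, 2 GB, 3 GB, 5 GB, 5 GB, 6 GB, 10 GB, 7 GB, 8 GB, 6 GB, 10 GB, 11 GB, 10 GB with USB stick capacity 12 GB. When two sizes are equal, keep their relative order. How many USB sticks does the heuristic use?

10

Sorted descending: 11, 10, 10, 10, 8, 8, 8, 7, 6, 6, 5, 5, 3, 2.
  11 → USB stick 1 (new)  [load 11/12]
  10 → USB stick 2 (new)  [load 10/12]
  10 → USB stick 3 (new)  [load 10/12]
  10 → USB stick 4 (new)  [load 10/12]
  8 → USB stick 5 (new)  [load 8/12]
  8 → USB stick 6 (new)  [load 8/12]
  8 → USB stick 7 (new)  [load 8/12]
  7 → USB stick 8 (new)  [load 7/12]
  6 → USB stick 9 (new)  [load 6/12]
  6 → USB stick 9  [load 12/12]
  5 → USB stick 8  [load 12/12]
  5 → USB stick 10 (new)  [load 5/12]
  3 → USB stick 5  [load 11/12]
  2 → USB stick 2  [load 12/12]
10 USB sticks opened.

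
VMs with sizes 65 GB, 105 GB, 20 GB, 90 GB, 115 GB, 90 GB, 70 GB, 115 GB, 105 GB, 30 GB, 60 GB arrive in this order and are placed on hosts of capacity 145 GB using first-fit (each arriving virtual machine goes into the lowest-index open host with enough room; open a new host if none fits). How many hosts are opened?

8

  65 → host 1 (new)  [load 65/145]
  105 → host 2 (new)  [load 105/145]
  20 → host 1  [load 85/145]
  90 → host 3 (new)  [load 90/145]
  115 → host 4 (new)  [load 115/145]
  90 → host 5 (new)  [load 90/145]
  70 → host 6 (new)  [load 70/145]
  115 → host 7 (new)  [load 115/145]
  105 → host 8 (new)  [load 105/145]
  30 → host 1  [load 115/145]
  60 → host 6  [load 130/145]
8 hosts opened.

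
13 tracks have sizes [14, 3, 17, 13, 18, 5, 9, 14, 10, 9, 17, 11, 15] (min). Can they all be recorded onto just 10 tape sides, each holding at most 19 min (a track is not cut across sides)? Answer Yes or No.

A valid assignment using 10 tape sides:
  side 1: 18 = 18
  side 2: 17 = 17
  side 3: 17 = 17
  side 4: 15 + 3 = 18
  side 5: 14 + 5 = 19
  side 6: 14 = 14
  side 7: 13 = 13
  side 8: 11 = 11
  side 9: 10 + 9 = 19
  side 10: 9 = 9
Every load is within 19 min, so 10 tape sides suffice.

Yes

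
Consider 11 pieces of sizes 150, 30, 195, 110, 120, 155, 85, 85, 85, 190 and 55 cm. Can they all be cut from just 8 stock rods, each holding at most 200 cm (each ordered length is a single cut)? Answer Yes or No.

A valid assignment using 7 stock rods:
  stock rod 1: 195 = 195
  stock rod 2: 190 = 190
  stock rod 3: 155 + 30 = 185
  stock rod 4: 150 = 150
  stock rod 5: 120 + 55 = 175
  stock rod 6: 110 + 85 = 195
  stock rod 7: 85 + 85 = 170
That uses only 7 ≤ 8, so 8 stock rods are enough.

Yes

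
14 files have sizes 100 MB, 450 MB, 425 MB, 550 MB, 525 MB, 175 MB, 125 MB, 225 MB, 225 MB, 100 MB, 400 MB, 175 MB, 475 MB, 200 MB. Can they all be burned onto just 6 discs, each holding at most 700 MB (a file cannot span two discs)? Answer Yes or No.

A valid assignment using 6 discs:
  disc 1: 550 + 125 = 675
  disc 2: 525 + 175 = 700
  disc 3: 475 + 225 = 700
  disc 4: 450 + 225 = 675
  disc 5: 425 + 175 + 100 = 700
  disc 6: 400 + 200 + 100 = 700
Every load is within 700 MB, so 6 discs suffice.

Yes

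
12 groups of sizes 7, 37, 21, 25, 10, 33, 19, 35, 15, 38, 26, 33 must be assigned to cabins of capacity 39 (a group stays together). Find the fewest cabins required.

9

Total = 38 + 37 + 35 + 33 + 33 + 26 + 25 + 21 + 19 + 15 + 10 + 7 = 299.
Lower bound: ⌈299/39⌉ = 8 cabins.
A packing using 9 cabins:
  cabin 1: 38 = 38
  cabin 2: 37 = 37
  cabin 3: 35 = 35
  cabin 4: 33 = 33
  cabin 5: 33 = 33
  cabin 6: 26 + 10 = 36
  cabin 7: 25 + 7 = 32
  cabin 8: 21 + 15 = 36
  cabin 9: 19 = 19
No arrangement into 8 cabins stays within capacity, so 9 is optimal.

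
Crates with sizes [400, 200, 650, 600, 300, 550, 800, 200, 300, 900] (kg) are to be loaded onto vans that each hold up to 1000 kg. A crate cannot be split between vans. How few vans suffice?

6

Total = 900 + 800 + 650 + 600 + 550 + 400 + 300 + 300 + 200 + 200 = 4900 kg.
Lower bound: ⌈4900/1000⌉ = 5 vans.
A packing using 6 vans:
  van 1: 900 = 900
  van 2: 800 + 200 = 1000
  van 3: 650 + 300 = 950
  van 4: 600 + 400 = 1000
  van 5: 550 + 300 = 850
  van 6: 200 = 200
No arrangement into 5 vans stays within capacity, so 6 is optimal.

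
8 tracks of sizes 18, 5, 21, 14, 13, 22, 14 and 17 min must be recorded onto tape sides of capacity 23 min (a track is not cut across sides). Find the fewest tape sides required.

7

Total = 22 + 21 + 18 + 17 + 14 + 14 + 13 + 5 = 124 min.
Lower bound: ⌈124/23⌉ = 6 tape sides.
Also, 7 tracks each exceed 23/2 min, and no two of those can share a side, so at least 7 tape sides are needed.
A packing using 7 tape sides:
  side 1: 22 = 22
  side 2: 21 = 21
  side 3: 18 + 5 = 23
  side 4: 17 = 17
  side 5: 14 = 14
  side 6: 14 = 14
  side 7: 13 = 13
This matches the lower bound, so 7 is optimal.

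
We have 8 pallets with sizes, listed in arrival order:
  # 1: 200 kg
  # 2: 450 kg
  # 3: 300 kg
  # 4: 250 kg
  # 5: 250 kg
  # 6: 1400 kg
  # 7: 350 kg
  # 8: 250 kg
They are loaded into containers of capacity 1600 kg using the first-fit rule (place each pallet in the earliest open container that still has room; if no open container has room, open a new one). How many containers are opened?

  200 → container 1 (new)  [load 200/1600]
  450 → container 1  [load 650/1600]
  300 → container 1  [load 950/1600]
  250 → container 1  [load 1200/1600]
  250 → container 1  [load 1450/1600]
  1400 → container 2 (new)  [load 1400/1600]
  350 → container 3 (new)  [load 350/1600]
  250 → container 3  [load 600/1600]
3 containers opened.

3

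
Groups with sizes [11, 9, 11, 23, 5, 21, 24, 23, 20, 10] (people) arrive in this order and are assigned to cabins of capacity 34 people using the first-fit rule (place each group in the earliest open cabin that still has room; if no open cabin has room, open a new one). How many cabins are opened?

6

  11 → cabin 1 (new)  [load 11/34]
  9 → cabin 1  [load 20/34]
  11 → cabin 1  [load 31/34]
  23 → cabin 2 (new)  [load 23/34]
  5 → cabin 2  [load 28/34]
  21 → cabin 3 (new)  [load 21/34]
  24 → cabin 4 (new)  [load 24/34]
  23 → cabin 5 (new)  [load 23/34]
  20 → cabin 6 (new)  [load 20/34]
  10 → cabin 3  [load 31/34]
6 cabins opened.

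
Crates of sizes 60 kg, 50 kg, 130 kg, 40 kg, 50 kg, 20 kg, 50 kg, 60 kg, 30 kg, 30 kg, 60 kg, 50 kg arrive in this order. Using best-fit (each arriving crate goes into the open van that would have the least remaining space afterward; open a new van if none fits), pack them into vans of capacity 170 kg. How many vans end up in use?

4

  60 → van 1 (new)  [load 60/170]
  50 → van 1  [load 110/170]
  130 → van 2 (new)  [load 130/170]
  40 → van 2  [load 170/170]
  50 → van 1  [load 160/170]
  20 → van 3 (new)  [load 20/170]
  50 → van 3  [load 70/170]
  60 → van 3  [load 130/170]
  30 → van 3  [load 160/170]
  30 → van 4 (new)  [load 30/170]
  60 → van 4  [load 90/170]
  50 → van 4  [load 140/170]
4 vans opened.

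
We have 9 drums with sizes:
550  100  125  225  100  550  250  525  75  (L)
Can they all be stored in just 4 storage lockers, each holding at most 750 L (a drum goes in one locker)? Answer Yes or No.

A valid assignment using 4 storage lockers:
  locker 1: 550 + 125 + 75 = 750
  locker 2: 550 + 100 + 100 = 750
  locker 3: 525 + 225 = 750
  locker 4: 250 = 250
Every load is within 750 L, so 4 storage lockers suffice.

Yes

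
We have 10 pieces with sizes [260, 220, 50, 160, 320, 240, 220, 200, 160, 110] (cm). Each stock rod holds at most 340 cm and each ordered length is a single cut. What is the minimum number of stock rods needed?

7

Total = 320 + 260 + 240 + 220 + 220 + 200 + 160 + 160 + 110 + 50 = 1940 cm.
Lower bound: ⌈1940/340⌉ = 6 stock rods.
A packing using 7 stock rods:
  stock rod 1: 320 = 320
  stock rod 2: 260 + 50 = 310
  stock rod 3: 240 = 240
  stock rod 4: 220 + 110 = 330
  stock rod 5: 220 = 220
  stock rod 6: 200 = 200
  stock rod 7: 160 + 160 = 320
No arrangement into 6 stock rods stays within capacity, so 7 is optimal.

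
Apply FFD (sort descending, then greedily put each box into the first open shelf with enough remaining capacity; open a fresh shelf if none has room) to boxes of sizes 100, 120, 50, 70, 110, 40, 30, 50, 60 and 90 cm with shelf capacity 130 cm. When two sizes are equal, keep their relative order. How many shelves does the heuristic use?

6

Sorted descending: 120, 110, 100, 90, 70, 60, 50, 50, 40, 30.
  120 → shelf 1 (new)  [load 120/130]
  110 → shelf 2 (new)  [load 110/130]
  100 → shelf 3 (new)  [load 100/130]
  90 → shelf 4 (new)  [load 90/130]
  70 → shelf 5 (new)  [load 70/130]
  60 → shelf 5  [load 130/130]
  50 → shelf 6 (new)  [load 50/130]
  50 → shelf 6  [load 100/130]
  40 → shelf 4  [load 130/130]
  30 → shelf 3  [load 130/130]
6 shelves opened.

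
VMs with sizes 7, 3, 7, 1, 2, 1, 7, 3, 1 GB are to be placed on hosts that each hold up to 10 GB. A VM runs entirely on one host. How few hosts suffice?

Total = 7 + 7 + 7 + 3 + 3 + 2 + 1 + 1 + 1 = 32 GB.
Lower bound: ⌈32/10⌉ = 4 hosts.
A packing using 4 hosts:
  host 1: 7 + 3 = 10
  host 2: 7 + 3 = 10
  host 3: 7 + 2 + 1 = 10
  host 4: 1 + 1 = 2
This matches the lower bound, so 4 is optimal.

4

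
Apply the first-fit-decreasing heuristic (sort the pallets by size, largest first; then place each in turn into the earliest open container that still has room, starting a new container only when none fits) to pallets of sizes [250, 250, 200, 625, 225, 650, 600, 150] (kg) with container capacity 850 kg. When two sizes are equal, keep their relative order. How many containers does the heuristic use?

4

Sorted descending: 650, 625, 600, 250, 250, 225, 200, 150.
  650 → container 1 (new)  [load 650/850]
  625 → container 2 (new)  [load 625/850]
  600 → container 3 (new)  [load 600/850]
  250 → container 3  [load 850/850]
  250 → container 4 (new)  [load 250/850]
  225 → container 2  [load 850/850]
  200 → container 1  [load 850/850]
  150 → container 4  [load 400/850]
4 containers opened.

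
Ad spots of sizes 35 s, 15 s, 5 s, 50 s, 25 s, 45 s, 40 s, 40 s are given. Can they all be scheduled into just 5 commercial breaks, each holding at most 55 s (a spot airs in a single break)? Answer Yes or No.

No

Total = 255 s; ⌈255/55⌉ = 5.
The bound of 5 does not rule out 5, but exhaustive search shows no assignment into 5 commercial breaks of capacity 55 s exists — the minimum is 6.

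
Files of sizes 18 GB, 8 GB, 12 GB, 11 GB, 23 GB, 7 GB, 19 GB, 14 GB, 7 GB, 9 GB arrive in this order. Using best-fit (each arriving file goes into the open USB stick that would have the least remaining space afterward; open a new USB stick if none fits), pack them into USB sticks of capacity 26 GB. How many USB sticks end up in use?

6

  18 → USB stick 1 (new)  [load 18/26]
  8 → USB stick 1  [load 26/26]
  12 → USB stick 2 (new)  [load 12/26]
  11 → USB stick 2  [load 23/26]
  23 → USB stick 3 (new)  [load 23/26]
  7 → USB stick 4 (new)  [load 7/26]
  19 → USB stick 4  [load 26/26]
  14 → USB stick 5 (new)  [load 14/26]
  7 → USB stick 5  [load 21/26]
  9 → USB stick 6 (new)  [load 9/26]
6 USB sticks opened.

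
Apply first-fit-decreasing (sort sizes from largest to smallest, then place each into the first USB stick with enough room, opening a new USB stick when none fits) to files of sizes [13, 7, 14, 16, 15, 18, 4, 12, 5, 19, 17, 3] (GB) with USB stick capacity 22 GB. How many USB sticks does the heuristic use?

Sorted descending: 19, 18, 17, 16, 15, 14, 13, 12, 7, 5, 4, 3.
  19 → USB stick 1 (new)  [load 19/22]
  18 → USB stick 2 (new)  [load 18/22]
  17 → USB stick 3 (new)  [load 17/22]
  16 → USB stick 4 (new)  [load 16/22]
  15 → USB stick 5 (new)  [load 15/22]
  14 → USB stick 6 (new)  [load 14/22]
  13 → USB stick 7 (new)  [load 13/22]
  12 → USB stick 8 (new)  [load 12/22]
  7 → USB stick 5  [load 22/22]
  5 → USB stick 3  [load 22/22]
  4 → USB stick 2  [load 22/22]
  3 → USB stick 1  [load 22/22]
8 USB sticks opened.

8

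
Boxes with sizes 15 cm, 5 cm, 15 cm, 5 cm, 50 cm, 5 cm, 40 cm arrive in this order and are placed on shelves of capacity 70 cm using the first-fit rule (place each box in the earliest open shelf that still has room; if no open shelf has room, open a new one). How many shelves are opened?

  15 → shelf 1 (new)  [load 15/70]
  5 → shelf 1  [load 20/70]
  15 → shelf 1  [load 35/70]
  5 → shelf 1  [load 40/70]
  50 → shelf 2 (new)  [load 50/70]
  5 → shelf 1  [load 45/70]
  40 → shelf 3 (new)  [load 40/70]
3 shelves opened.

3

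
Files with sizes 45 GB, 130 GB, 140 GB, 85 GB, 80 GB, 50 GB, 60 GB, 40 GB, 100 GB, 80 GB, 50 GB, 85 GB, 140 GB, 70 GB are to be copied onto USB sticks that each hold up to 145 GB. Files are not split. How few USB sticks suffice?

9

Total = 140 + 140 + 130 + 100 + 85 + 85 + 80 + 80 + 70 + 60 + 50 + 50 + 45 + 40 = 1155 GB.
Lower bound: ⌈1155/145⌉ = 8 USB sticks.
A packing using 9 USB sticks:
  USB stick 1: 140 = 140
  USB stick 2: 140 = 140
  USB stick 3: 130 = 130
  USB stick 4: 100 + 45 = 145
  USB stick 5: 85 + 60 = 145
  USB stick 6: 85 + 50 = 135
  USB stick 7: 80 + 50 = 130
  USB stick 8: 80 + 40 = 120
  USB stick 9: 70 = 70
No arrangement into 8 USB sticks stays within capacity, so 9 is optimal.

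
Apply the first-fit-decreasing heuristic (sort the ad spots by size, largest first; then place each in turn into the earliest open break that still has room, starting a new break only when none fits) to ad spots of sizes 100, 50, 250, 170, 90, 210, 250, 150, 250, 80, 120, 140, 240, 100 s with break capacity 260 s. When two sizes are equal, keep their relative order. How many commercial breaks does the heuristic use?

Sorted descending: 250, 250, 250, 240, 210, 170, 150, 140, 120, 100, 100, 90, 80, 50.
  250 → break 1 (new)  [load 250/260]
  250 → break 2 (new)  [load 250/260]
  250 → break 3 (new)  [load 250/260]
  240 → break 4 (new)  [load 240/260]
  210 → break 5 (new)  [load 210/260]
  170 → break 6 (new)  [load 170/260]
  150 → break 7 (new)  [load 150/260]
  140 → break 8 (new)  [load 140/260]
  120 → break 8  [load 260/260]
  100 → break 7  [load 250/260]
  100 → break 9 (new)  [load 100/260]
  90 → break 6  [load 260/260]
  80 → break 9  [load 180/260]
  50 → break 5  [load 260/260]
9 commercial breaks opened.

9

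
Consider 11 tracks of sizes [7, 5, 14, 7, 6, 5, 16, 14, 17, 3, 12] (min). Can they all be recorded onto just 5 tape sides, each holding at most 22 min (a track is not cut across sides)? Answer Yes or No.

Yes

A valid assignment using 5 tape sides:
  side 1: 17 + 5 = 22
  side 2: 16 + 6 = 22
  side 3: 14 + 7 = 21
  side 4: 14 + 7 = 21
  side 5: 12 + 5 + 3 = 20
Every load is within 22 min, so 5 tape sides suffice.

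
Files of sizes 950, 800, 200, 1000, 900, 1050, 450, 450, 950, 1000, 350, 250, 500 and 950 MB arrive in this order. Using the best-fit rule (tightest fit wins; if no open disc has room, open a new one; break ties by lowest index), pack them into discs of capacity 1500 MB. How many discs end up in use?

  950 → disc 1 (new)  [load 950/1500]
  800 → disc 2 (new)  [load 800/1500]
  200 → disc 1  [load 1150/1500]
  1000 → disc 3 (new)  [load 1000/1500]
  900 → disc 4 (new)  [load 900/1500]
  1050 → disc 5 (new)  [load 1050/1500]
  450 → disc 5  [load 1500/1500]
  450 → disc 3  [load 1450/1500]
  950 → disc 6 (new)  [load 950/1500]
  1000 → disc 7 (new)  [load 1000/1500]
  350 → disc 1  [load 1500/1500]
  250 → disc 7  [load 1250/1500]
  500 → disc 6  [load 1450/1500]
  950 → disc 8 (new)  [load 950/1500]
8 discs opened.

8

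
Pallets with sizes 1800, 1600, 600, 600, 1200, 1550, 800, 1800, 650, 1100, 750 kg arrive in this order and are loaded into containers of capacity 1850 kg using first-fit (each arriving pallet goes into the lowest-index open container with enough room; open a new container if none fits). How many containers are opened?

8

  1800 → container 1 (new)  [load 1800/1850]
  1600 → container 2 (new)  [load 1600/1850]
  600 → container 3 (new)  [load 600/1850]
  600 → container 3  [load 1200/1850]
  1200 → container 4 (new)  [load 1200/1850]
  1550 → container 5 (new)  [load 1550/1850]
  800 → container 6 (new)  [load 800/1850]
  1800 → container 7 (new)  [load 1800/1850]
  650 → container 3  [load 1850/1850]
  1100 → container 8 (new)  [load 1100/1850]
  750 → container 6  [load 1550/1850]
8 containers opened.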